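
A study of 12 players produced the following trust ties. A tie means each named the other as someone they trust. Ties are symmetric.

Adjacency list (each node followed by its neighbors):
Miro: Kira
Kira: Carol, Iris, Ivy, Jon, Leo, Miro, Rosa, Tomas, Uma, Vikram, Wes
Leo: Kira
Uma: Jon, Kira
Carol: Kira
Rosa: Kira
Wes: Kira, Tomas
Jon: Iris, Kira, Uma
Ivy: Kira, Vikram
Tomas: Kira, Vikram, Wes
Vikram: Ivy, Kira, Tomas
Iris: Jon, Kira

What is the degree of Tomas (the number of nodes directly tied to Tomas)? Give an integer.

Tomas is directly tied to Kira, Vikram, and Wes. That is 3 neighbors, so the degree of Tomas is 3.

3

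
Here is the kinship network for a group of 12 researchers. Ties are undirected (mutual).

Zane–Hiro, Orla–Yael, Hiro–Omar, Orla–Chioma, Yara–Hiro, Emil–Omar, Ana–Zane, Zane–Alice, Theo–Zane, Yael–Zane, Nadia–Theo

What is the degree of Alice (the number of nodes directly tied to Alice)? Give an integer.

1

Alice is directly tied to Zane. That is 1 neighbor, so the degree of Alice is 1.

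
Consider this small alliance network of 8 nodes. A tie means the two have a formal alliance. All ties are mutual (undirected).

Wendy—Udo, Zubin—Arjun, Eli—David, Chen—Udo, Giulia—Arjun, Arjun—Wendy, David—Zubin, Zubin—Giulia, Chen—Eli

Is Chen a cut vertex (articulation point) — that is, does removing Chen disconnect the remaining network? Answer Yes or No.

No

Even without Chen, every remaining node can still reach every other (the residual graph is connected), so Chen is not a cut vertex.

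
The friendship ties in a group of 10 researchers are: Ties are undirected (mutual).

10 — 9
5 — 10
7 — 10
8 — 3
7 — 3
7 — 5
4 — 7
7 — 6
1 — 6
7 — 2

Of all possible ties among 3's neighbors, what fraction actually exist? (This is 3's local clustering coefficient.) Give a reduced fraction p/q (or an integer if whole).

0

3's neighbors: 7 and 8 (k = 2).
Possible neighbor pairs: C(2,2) = 1. Edges among them: none → e = 0.
Clustering(3) = 0/1.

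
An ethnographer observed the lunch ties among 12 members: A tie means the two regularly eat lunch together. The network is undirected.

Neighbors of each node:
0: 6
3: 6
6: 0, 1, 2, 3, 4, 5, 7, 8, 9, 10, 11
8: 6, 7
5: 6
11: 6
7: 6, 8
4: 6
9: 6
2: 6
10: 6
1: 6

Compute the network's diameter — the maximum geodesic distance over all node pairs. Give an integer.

2

Eccentricity of each node (its greatest distance to any other): 0:2, 1:2, 2:2, 3:2, 4:2, 5:2, 6:1, 7:2, 8:2, 9:2, 10:2, 11:2.
The maximum eccentricity is 2, realized for instance by the pair 3–0 via 3 – 6 – 0. So the diameter is 2.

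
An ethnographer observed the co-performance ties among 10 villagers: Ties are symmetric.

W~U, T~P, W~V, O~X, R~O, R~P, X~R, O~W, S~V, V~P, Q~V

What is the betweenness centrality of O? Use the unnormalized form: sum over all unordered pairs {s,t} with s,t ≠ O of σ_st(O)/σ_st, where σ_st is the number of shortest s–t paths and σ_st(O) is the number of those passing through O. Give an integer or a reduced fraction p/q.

Pairs whose geodesics pass through O — U–X: 1; U–R: 1; Q–X: 1/2; W–X: 1; W–R: 1; V–X: 1/2; X–S: 1/2.
All other pairs contribute 0.
Summing the contributions gives betweenness(O) = 11/2.

11/2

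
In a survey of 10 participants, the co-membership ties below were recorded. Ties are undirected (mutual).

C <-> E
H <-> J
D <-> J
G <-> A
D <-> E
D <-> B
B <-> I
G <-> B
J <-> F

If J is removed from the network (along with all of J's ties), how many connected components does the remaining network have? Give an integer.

3

Without J, the remaining ties split the others into: {A, B, C, D, E, G, I}; {H}; {F}.
That's 3 separate components.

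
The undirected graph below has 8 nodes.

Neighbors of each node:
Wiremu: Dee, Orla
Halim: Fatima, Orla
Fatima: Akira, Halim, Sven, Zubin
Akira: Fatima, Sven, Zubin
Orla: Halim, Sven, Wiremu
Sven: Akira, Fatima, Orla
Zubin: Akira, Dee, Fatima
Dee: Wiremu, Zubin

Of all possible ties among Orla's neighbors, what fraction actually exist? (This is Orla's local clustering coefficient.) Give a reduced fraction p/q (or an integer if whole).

0

Orla's neighbors: Halim, Sven, and Wiremu (k = 3).
Possible neighbor pairs: C(3,2) = 3. Edges among them: none → e = 0.
Clustering(Orla) = 0/3 = 0.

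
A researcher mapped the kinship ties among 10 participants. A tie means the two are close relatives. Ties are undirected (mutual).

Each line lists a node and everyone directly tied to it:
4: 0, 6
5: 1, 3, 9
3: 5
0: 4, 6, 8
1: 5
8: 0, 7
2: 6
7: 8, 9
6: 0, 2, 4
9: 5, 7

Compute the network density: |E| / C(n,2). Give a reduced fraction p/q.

There are 10 edges and 10 nodes, so the maximum possible is C(10,2) = 45.
Density = 10/45 = 2/9.

2/9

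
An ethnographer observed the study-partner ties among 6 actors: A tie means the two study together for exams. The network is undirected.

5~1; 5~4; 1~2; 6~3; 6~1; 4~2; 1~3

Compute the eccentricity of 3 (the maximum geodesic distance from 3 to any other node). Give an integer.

3

Distances from 3: 1:1, 2:2, 4:3, 5:2, 6:1.
The largest is 3 (to 4), so the eccentricity of 3 is 3.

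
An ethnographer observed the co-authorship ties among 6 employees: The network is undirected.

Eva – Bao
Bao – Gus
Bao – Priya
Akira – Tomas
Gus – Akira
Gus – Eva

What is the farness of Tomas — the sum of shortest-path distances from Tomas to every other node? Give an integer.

13

Distances from Tomas: Akira:1, Bao:3, Eva:3, Gus:2, Priya:4.
Sum = 1 + 3 + 3 + 2 + 4 = 13.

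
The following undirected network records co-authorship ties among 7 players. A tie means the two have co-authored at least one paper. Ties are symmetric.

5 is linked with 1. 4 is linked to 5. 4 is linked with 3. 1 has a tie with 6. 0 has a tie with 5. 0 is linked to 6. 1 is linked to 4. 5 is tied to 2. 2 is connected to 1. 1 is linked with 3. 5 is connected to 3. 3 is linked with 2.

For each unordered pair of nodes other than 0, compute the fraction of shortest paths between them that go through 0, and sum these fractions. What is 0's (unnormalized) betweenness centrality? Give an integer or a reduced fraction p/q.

Pairs whose geodesics pass through 0 — 6–5: 1/2.
All other pairs contribute 0.
Summing the contributions gives betweenness(0) = 1/2.

1/2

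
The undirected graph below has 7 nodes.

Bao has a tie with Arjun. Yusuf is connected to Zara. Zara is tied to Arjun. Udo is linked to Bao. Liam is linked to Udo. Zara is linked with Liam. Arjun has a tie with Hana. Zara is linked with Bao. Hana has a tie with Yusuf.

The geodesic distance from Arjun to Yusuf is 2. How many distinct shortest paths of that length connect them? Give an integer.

2

The shortest distance is 2. The length-2 paths are: Arjun–Hana–Yusuf; Arjun–Zara–Yusuf.
That gives 2 distinct shortest paths.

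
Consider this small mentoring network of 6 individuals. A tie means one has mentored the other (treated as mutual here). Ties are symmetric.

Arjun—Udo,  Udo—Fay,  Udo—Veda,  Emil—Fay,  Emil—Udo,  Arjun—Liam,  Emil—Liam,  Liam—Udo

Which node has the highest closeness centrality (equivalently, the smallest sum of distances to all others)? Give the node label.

Farness (sum of distances to all others) for each node — Arjun:8, Emil:7, Fay:8, Liam:7, Udo:5, Veda:9.
The smallest farness is 5, for Udo, so Udo has the highest closeness.

Udo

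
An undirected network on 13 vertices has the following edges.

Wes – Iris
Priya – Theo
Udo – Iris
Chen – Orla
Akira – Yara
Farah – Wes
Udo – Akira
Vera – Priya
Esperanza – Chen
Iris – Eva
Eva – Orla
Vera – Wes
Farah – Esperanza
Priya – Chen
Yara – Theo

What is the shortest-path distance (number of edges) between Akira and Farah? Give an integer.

One shortest route is Akira – Udo – Iris – Wes – Farah, which uses 4 edges, and at distance 3 from Akira we only reach {Eva, Priya, Wes}, which does not include Farah. So d(Akira,Farah) = 4.

4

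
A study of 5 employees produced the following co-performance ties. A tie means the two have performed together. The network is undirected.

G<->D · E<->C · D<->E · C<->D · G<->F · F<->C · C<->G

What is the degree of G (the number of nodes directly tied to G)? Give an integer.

G is directly tied to C, D, and F. That is 3 neighbors, so the degree of G is 3.

3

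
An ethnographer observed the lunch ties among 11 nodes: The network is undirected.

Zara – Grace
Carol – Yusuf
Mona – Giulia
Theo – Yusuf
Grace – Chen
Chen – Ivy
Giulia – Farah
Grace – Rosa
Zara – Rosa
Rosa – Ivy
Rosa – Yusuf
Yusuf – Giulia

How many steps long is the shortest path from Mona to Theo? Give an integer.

One shortest route is Mona – Giulia – Yusuf – Theo, which uses 3 edges, and at distance 2 from Mona we only reach {Farah, Yusuf}, which does not include Theo. So d(Mona,Theo) = 3.

3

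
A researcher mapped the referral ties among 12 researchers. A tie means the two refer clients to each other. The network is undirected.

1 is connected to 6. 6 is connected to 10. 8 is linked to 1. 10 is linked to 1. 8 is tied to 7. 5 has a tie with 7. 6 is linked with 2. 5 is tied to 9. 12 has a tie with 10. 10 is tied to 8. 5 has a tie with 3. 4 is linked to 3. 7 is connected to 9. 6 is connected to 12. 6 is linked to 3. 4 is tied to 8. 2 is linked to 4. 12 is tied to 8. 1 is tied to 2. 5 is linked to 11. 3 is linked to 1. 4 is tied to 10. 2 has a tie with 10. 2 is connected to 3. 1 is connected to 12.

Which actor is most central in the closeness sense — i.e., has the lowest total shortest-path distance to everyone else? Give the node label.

Farness (sum of distances to all others) for each node — 1:18, 2:20, 3:17, 4:20, 5:20, 6:20, 7:21, 8:18, 9:26, 10:20, 11:30, 12:22.
The smallest farness is 17, for 3, so 3 has the highest closeness.

3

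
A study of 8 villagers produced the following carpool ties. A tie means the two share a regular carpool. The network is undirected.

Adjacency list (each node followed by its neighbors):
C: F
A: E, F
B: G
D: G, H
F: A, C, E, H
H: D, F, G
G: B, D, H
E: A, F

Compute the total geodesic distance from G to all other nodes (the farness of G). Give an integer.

14

Distances from G: A:3, B:1, C:3, D:1, E:3, F:2, H:1.
Sum = 3 + 1 + 3 + 1 + 3 + 2 + 1 = 14.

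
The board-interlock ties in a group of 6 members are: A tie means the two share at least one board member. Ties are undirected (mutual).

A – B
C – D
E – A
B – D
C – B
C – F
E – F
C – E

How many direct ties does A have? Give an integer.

2

A is directly tied to B and E. That is 2 neighbors, so the degree of A is 2.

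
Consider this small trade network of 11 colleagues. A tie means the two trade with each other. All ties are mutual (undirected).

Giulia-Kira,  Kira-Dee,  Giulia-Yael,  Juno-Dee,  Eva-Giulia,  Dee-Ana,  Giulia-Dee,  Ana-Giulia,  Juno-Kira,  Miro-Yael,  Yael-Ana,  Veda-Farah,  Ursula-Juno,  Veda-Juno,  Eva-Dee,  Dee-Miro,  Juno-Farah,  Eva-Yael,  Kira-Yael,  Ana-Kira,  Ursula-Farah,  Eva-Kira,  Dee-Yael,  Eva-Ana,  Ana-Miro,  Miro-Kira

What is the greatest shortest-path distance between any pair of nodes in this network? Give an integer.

Eccentricity of each node (its greatest distance to any other): Ana:3, Dee:2, Eva:3, Farah:3, Giulia:3, Juno:2, Kira:2, Miro:3, Ursula:3, Veda:3, Yael:3.
The maximum eccentricity is 3, realized for instance by the pair Eva–Veda via Eva – Kira – Juno – Veda. So the diameter is 3.

3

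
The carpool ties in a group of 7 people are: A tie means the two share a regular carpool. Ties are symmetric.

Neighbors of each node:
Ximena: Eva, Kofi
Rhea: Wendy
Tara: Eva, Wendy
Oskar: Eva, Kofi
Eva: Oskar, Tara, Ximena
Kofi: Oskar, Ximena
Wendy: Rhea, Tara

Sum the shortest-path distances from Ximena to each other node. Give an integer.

13

Distances from Ximena: Eva:1, Kofi:1, Oskar:2, Rhea:4, Tara:2, Wendy:3.
Sum = 1 + 1 + 2 + 4 + 2 + 3 = 13.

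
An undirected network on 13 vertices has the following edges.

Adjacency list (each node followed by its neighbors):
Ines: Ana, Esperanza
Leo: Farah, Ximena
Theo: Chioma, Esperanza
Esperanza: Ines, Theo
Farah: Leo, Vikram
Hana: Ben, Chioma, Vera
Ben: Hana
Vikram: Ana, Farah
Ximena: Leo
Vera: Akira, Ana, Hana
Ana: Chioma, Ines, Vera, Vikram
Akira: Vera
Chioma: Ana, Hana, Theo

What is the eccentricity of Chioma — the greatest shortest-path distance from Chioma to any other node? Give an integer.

Distances from Chioma: Akira:3, Ana:1, Ben:2, Esperanza:2, Farah:3, Hana:1, Ines:2, Leo:4, Theo:1, Vera:2, Vikram:2, Ximena:5.
The largest is 5 (to Ximena), so the eccentricity of Chioma is 5.

5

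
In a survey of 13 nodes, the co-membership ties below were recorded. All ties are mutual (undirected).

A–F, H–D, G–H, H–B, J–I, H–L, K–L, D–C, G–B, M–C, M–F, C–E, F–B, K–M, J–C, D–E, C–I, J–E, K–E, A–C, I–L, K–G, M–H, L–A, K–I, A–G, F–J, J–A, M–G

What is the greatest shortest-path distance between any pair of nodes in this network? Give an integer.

Eccentricity of each node (its greatest distance to any other): A:2, B:3, C:3, D:3, E:3, F:3, G:2, H:3, I:3, J:3, K:2, L:2, M:2.
The maximum eccentricity is 3, realized for instance by the pair D–F via D – C – A – F. So the diameter is 3.

3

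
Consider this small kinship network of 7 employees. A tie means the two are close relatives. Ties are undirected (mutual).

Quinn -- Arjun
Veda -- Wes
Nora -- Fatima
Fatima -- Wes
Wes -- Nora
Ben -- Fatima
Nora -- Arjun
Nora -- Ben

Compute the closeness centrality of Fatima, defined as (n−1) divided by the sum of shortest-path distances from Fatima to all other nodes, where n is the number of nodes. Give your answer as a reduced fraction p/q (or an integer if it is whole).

Distances from Fatima: Arjun:2, Ben:1, Nora:1, Quinn:3, Veda:2, Wes:1. Sum = 10.
n = 7, so closeness = 6/10 = 3/5.

3/5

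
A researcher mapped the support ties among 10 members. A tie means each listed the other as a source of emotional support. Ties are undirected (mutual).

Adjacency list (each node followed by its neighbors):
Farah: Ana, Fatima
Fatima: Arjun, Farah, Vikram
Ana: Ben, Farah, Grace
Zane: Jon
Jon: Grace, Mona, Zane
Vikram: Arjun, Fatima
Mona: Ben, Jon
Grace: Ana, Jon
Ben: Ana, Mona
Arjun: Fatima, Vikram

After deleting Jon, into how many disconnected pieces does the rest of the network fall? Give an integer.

2

Without Jon, the remaining ties split the others into: {Ana, Arjun, Ben, Farah, Fatima, Grace, Mona, Vikram}; {Zane}.
That's 2 separate components.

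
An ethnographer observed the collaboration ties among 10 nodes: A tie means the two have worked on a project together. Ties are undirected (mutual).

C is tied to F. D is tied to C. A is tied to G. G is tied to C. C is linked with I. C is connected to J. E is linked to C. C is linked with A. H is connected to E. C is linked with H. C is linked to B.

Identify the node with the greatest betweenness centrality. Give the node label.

Unnormalized betweenness of each node: A:0, B:0, C:34, D:0, E:0, F:0, G:0, H:0, I:0, J:0.
C has the largest value, 34, making it the main broker — the node through which the most shortest paths run.

C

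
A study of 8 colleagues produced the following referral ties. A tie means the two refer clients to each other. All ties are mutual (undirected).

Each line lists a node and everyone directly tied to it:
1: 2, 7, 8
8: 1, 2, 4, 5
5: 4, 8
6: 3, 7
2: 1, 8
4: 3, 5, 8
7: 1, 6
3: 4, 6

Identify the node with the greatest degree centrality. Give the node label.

8

Degrees — 1:3, 2:2, 3:2, 4:3, 5:2, 6:2, 7:2, 8:4.
The maximum is 4, attained only by 8.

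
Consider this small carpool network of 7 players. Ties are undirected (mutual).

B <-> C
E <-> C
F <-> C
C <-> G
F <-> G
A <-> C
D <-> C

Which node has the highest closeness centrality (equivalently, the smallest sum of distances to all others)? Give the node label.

C

Farness (sum of distances to all others) for each node — A:11, B:11, C:6, D:11, E:11, F:10, G:10.
The smallest farness is 6, for C, so C has the highest closeness.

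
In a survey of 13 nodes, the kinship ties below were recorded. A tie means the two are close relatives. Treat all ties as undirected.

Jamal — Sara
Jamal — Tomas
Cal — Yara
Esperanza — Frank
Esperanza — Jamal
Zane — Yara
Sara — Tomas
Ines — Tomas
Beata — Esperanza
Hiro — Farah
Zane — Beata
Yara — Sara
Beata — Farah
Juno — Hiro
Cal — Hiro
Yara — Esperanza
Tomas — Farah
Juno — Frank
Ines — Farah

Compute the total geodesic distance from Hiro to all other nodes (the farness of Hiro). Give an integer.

25

Distances from Hiro: Beata:2, Cal:1, Esperanza:3, Farah:1, Frank:2, Ines:2, Jamal:3, Juno:1, Sara:3, Tomas:2, Yara:2, Zane:3.
Sum = 2 + 1 + 3 + 1 + 2 + 2 + 3 + 1 + 3 + 2 + 2 + 3 = 25.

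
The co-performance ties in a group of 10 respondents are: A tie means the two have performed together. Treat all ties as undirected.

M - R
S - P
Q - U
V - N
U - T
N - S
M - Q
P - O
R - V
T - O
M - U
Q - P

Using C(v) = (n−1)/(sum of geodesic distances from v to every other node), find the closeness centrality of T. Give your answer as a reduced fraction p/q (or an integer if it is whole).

9/22

Distances from T: M:2, N:4, O:1, P:2, Q:2, R:3, S:3, U:1, V:4. Sum = 22.
n = 10, so closeness = 9/22.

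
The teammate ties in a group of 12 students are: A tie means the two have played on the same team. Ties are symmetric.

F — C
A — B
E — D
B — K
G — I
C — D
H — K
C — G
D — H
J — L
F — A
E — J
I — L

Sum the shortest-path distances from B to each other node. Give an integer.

Distances from B: A:1, C:3, D:3, E:4, F:2, G:4, H:2, I:5, J:5, K:1, L:6.
Sum = 1 + 3 + 3 + 4 + 2 + 4 + 2 + 5 + 5 + 1 + 6 = 36.

36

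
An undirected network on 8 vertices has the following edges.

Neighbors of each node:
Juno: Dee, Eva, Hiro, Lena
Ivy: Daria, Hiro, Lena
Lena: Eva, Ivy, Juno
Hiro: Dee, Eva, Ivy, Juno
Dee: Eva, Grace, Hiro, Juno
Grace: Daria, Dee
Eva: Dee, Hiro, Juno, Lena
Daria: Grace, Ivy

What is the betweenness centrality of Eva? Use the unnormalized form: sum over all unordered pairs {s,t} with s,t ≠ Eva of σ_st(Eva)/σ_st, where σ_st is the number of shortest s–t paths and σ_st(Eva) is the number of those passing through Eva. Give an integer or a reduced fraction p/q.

Pairs whose geodesics pass through Eva — Hiro–Lena: 1/3; Dee–Lena: 1/2; Lena–Grace: 1/3.
All other pairs contribute 0.
Summing the contributions gives betweenness(Eva) = 7/6.

7/6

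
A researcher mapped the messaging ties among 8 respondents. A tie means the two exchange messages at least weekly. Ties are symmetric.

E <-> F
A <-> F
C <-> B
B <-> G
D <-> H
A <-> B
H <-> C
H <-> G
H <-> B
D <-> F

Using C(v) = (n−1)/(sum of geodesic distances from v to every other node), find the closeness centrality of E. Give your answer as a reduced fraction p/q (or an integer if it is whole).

Distances from E: A:2, B:3, C:4, D:2, F:1, G:4, H:3. Sum = 19.
n = 8, so closeness = 7/19.

7/19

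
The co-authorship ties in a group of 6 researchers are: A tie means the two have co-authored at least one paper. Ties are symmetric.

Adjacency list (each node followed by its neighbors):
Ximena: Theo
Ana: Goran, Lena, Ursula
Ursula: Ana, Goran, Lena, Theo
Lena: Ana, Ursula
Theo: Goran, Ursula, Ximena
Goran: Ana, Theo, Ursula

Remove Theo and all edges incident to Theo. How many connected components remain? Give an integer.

2

Without Theo, the remaining ties split the others into: {Ana, Goran, Lena, Ursula}; {Ximena}.
That's 2 separate components.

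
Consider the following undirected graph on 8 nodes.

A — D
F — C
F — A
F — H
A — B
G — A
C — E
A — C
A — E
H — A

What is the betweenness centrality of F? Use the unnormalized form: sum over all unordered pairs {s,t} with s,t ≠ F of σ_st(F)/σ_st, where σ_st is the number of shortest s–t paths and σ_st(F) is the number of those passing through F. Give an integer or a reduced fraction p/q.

1/2

Pairs whose geodesics pass through F — C–H: 1/2.
All other pairs contribute 0.
Summing the contributions gives betweenness(F) = 1/2.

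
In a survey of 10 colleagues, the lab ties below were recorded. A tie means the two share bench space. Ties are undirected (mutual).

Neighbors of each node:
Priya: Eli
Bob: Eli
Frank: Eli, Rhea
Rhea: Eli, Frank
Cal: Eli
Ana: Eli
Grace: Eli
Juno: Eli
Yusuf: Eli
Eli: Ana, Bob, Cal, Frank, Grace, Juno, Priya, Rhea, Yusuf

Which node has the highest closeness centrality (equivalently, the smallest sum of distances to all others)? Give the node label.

Eli

Farness (sum of distances to all others) for each node — Ana:17, Bob:17, Cal:17, Eli:9, Frank:16, Grace:17, Juno:17, Priya:17, Rhea:16, Yusuf:17.
The smallest farness is 9, for Eli, so Eli has the highest closeness.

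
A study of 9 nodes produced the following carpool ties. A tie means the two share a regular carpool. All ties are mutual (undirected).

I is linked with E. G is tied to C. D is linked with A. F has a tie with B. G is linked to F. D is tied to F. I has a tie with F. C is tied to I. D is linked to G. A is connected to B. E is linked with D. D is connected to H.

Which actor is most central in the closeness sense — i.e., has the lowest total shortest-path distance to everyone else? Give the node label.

D

Farness (sum of distances to all others) for each node — A:16, B:17, C:17, D:11, E:15, F:12, G:13, H:18, I:15.
The smallest farness is 11, for D, so D has the highest closeness.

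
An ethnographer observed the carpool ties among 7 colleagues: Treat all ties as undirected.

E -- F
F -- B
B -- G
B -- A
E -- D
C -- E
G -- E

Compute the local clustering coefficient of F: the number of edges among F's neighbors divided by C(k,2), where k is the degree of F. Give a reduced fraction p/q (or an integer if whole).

F's neighbors: B and E (k = 2).
Possible neighbor pairs: C(2,2) = 1. Edges among them: none → e = 0.
Clustering(F) = 0/1.

0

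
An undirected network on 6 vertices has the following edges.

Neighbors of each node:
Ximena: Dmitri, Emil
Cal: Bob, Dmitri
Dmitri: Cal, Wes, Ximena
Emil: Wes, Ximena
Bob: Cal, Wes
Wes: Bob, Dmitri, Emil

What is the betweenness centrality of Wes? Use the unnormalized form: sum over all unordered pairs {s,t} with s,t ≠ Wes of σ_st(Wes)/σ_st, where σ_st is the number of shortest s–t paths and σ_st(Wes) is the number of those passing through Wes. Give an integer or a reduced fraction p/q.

Pairs whose geodesics pass through Wes — Bob–Dmitri: 1/2; Bob–Ximena: 2/3; Bob–Emil: 1; Cal–Emil: 2/3; Dmitri–Emil: 1/2.
All other pairs contribute 0.
Summing the contributions gives betweenness(Wes) = 10/3.

10/3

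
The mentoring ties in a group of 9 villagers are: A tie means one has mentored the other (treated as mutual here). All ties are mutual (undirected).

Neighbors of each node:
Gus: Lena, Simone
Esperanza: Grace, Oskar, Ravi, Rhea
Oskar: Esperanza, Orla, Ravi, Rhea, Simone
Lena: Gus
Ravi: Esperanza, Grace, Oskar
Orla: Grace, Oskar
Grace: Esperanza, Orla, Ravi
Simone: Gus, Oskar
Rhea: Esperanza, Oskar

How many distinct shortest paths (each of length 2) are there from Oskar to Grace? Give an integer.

The shortest distance is 2. The length-2 paths are: Oskar–Esperanza–Grace; Oskar–Orla–Grace; Oskar–Ravi–Grace.
That gives 3 distinct shortest paths.

3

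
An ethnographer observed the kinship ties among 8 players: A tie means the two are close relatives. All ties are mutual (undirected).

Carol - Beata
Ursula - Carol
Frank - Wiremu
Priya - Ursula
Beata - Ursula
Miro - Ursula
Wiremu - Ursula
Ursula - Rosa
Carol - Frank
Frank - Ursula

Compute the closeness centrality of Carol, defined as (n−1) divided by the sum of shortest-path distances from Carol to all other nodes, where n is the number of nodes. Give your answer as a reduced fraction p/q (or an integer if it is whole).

7/11

Distances from Carol: Beata:1, Frank:1, Miro:2, Priya:2, Rosa:2, Ursula:1, Wiremu:2. Sum = 11.
n = 8, so closeness = 7/11.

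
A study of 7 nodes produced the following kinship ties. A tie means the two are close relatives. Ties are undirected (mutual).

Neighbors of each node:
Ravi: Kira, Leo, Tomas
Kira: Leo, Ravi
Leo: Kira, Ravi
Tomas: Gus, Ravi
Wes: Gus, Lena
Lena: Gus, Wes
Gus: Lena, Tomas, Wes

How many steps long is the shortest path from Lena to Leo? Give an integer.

4

One shortest route is Lena – Gus – Tomas – Ravi – Leo, which uses 4 edges, and at distance 3 from Lena we only reach {Ravi}, which does not include Leo. So d(Lena,Leo) = 4.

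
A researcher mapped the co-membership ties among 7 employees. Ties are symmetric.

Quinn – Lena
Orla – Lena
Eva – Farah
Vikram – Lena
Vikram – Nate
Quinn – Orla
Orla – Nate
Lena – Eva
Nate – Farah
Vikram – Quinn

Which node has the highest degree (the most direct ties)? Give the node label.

Lena

Degrees — Eva:2, Farah:2, Lena:4, Nate:3, Orla:3, Quinn:3, Vikram:3.
The maximum is 4, attained only by Lena.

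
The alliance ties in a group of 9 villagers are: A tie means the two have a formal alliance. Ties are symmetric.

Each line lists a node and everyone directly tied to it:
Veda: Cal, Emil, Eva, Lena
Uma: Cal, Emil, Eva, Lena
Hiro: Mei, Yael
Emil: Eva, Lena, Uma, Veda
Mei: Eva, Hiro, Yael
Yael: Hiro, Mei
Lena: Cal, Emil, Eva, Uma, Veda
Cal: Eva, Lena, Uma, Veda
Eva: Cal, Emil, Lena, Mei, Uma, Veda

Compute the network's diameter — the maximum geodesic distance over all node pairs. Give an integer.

Eccentricity of each node (its greatest distance to any other): Cal:3, Emil:3, Eva:2, Hiro:3, Lena:3, Mei:2, Uma:3, Veda:3, Yael:3.
The maximum eccentricity is 3, realized for instance by the pair Cal–Hiro via Cal – Eva – Mei – Hiro. So the diameter is 3.

3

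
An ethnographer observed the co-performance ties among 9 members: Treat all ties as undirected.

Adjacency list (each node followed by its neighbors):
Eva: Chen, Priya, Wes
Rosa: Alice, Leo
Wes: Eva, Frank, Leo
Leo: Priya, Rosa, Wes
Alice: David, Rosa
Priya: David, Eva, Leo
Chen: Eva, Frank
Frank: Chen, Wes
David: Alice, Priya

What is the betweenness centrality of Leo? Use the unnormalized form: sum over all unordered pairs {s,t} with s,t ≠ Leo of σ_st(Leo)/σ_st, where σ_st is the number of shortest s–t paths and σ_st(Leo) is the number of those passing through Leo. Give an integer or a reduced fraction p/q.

Pairs whose geodesics pass through Leo — David–Wes: 1/2; David–Frank: 1/3; Alice–Wes: 1; Alice–Frank: 1; Rosa–Wes: 1; Rosa–Frank: 1; Rosa–Chen: 3/3; Rosa–Eva: 2/2; Rosa–Priya: 1; Wes–Priya: 1/2; Frank–Priya: 1/3.
All other pairs contribute 0.
Summing the contributions gives betweenness(Leo) = 26/3.

26/3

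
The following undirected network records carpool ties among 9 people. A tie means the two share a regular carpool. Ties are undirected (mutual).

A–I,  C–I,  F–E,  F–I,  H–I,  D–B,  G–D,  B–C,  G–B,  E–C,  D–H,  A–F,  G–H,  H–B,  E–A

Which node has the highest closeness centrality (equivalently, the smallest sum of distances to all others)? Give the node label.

I

Farness (sum of distances to all others) for each node — A:16, B:14, C:13, D:16, E:16, F:16, G:16, H:13, I:12.
The smallest farness is 12, for I, so I has the highest closeness.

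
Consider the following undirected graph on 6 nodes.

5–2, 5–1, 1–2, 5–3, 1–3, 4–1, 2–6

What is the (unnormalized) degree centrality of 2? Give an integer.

2 is directly tied to 1, 5, and 6. That is 3 neighbors, so the degree of 2 is 3.

3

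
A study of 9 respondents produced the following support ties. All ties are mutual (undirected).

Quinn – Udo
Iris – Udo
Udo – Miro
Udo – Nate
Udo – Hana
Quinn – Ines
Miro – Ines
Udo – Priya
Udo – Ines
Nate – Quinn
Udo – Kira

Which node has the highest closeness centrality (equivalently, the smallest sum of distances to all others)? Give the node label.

Farness (sum of distances to all others) for each node — Hana:15, Ines:13, Iris:15, Kira:15, Miro:14, Nate:14, Priya:15, Quinn:13, Udo:8.
The smallest farness is 8, for Udo, so Udo has the highest closeness.

Udo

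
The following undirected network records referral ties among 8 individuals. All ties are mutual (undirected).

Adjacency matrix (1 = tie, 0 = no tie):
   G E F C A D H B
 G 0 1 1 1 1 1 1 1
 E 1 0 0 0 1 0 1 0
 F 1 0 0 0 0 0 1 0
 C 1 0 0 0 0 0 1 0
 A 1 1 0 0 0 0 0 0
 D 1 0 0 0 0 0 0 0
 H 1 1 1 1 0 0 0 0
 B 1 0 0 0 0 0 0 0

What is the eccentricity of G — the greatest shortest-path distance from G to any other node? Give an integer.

1

Distances from G: A:1, B:1, C:1, D:1, E:1, F:1, H:1.
The largest is 1 (to E, F, C, A, D, H, and B), so the eccentricity of G is 1.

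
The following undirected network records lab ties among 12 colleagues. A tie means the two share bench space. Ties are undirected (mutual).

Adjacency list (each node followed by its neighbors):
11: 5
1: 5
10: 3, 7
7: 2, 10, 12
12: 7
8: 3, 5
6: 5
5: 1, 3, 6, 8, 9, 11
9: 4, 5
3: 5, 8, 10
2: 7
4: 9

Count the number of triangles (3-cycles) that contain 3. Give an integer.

1

3's neighbors: 5, 8, and 10.
Neighbor pairs that are themselves tied: 3–5–8. Each forms one triangle with 3, for 1 in total.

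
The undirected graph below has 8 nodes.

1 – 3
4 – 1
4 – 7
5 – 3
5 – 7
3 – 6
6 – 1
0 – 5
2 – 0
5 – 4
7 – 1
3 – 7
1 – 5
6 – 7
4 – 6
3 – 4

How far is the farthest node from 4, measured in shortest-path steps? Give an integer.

Distances from 4: 0:2, 1:1, 2:3, 3:1, 5:1, 6:1, 7:1.
The largest is 3 (to 2), so the eccentricity of 4 is 3.

3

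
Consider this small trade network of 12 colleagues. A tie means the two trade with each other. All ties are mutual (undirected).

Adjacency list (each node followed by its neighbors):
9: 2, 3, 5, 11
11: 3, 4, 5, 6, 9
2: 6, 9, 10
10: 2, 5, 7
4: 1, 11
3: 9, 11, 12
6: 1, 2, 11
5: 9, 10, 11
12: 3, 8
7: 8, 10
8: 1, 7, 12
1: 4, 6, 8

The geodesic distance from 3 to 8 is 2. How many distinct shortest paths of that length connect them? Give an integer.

1

The shortest distance is 2, and the only length-2 path is 3–12–8. So there is exactly 1 shortest path.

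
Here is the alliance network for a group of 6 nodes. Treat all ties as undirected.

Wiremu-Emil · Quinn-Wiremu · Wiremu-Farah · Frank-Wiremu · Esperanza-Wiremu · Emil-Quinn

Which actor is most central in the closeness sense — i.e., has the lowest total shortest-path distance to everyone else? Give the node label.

Wiremu

Farness (sum of distances to all others) for each node — Emil:8, Esperanza:9, Farah:9, Frank:9, Quinn:8, Wiremu:5.
The smallest farness is 5, for Wiremu, so Wiremu has the highest closeness.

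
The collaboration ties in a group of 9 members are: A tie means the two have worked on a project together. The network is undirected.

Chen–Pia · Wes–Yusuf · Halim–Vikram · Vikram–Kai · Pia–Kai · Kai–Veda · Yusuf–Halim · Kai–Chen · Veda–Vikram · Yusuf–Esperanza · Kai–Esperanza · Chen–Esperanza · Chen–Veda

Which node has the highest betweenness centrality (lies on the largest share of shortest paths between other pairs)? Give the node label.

Yusuf

Unnormalized betweenness of each node: Chen:19/6, Esperanza:23/3, Halim:8/3, Kai:7, Pia:0, Veda:5/6, Vikram:13/3, Wes:0, Yusuf:25/3.
Yusuf has the largest value, 25/3, making it the main broker — the node through which the most shortest paths run.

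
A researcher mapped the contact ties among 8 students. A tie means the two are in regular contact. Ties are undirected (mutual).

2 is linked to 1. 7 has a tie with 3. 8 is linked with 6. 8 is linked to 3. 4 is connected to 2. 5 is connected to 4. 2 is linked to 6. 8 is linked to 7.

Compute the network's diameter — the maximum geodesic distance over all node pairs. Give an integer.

Eccentricity of each node (its greatest distance to any other): 1:4, 2:3, 3:5, 4:4, 5:5, 6:3, 7:5, 8:4.
The maximum eccentricity is 5, realized for instance by the pair 7–5 via 7 – 8 – 6 – 2 – 4 – 5. So the diameter is 5.

5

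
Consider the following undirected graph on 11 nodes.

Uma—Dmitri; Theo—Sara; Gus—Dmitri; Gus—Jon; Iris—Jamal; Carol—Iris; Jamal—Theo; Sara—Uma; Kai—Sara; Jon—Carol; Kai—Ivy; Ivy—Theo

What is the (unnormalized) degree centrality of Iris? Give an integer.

2

Iris is directly tied to Carol and Jamal. That is 2 neighbors, so the degree of Iris is 2.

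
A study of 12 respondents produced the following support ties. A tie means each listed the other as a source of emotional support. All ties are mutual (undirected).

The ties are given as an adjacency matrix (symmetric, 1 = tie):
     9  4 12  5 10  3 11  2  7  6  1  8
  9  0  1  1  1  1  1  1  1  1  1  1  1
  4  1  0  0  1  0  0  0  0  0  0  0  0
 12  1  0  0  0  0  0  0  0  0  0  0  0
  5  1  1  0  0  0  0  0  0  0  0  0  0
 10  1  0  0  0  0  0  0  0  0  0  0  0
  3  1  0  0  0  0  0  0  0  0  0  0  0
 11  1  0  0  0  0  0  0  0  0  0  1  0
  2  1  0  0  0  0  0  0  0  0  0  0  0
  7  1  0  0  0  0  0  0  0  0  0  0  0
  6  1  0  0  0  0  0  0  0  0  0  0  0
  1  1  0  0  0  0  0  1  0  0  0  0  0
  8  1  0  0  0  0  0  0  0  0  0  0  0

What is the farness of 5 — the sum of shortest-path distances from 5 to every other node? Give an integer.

Distances from 5: 1:2, 2:2, 3:2, 4:1, 6:2, 7:2, 8:2, 9:1, 10:2, 11:2, 12:2.
Sum = 2 + 2 + 2 + 1 + 2 + 2 + 2 + 1 + 2 + 2 + 2 = 20.

20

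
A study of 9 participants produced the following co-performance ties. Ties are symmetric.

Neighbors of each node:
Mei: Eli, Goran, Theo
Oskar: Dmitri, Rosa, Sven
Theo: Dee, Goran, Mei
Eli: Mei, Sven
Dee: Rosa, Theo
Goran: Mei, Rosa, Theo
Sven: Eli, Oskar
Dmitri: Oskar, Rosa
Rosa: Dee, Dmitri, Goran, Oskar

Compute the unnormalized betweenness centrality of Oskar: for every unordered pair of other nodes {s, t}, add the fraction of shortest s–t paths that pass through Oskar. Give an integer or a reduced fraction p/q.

Pairs whose geodesics pass through Oskar — Eli–Rosa: 1/2; Eli–Dmitri: 1; Goran–Sven: 1/2; Dee–Sven: 1; Rosa–Sven: 1; Dmitri–Sven: 1.
All other pairs contribute 0.
Summing the contributions gives betweenness(Oskar) = 5.

5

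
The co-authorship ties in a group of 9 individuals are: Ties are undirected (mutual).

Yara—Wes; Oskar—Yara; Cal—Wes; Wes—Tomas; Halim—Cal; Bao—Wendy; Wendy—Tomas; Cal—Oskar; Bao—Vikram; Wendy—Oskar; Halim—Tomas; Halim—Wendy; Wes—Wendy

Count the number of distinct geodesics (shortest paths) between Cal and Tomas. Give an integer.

2

The shortest distance is 2. The length-2 paths are: Cal–Wes–Tomas; Cal–Halim–Tomas.
That gives 2 distinct shortest paths.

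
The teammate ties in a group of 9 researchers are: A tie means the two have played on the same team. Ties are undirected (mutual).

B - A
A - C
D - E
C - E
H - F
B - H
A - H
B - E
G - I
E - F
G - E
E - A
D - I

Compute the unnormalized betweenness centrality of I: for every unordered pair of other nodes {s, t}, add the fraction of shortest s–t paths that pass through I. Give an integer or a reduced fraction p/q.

Pairs whose geodesics pass through I — D–G: 1/2.
All other pairs contribute 0.
Summing the contributions gives betweenness(I) = 1/2.

1/2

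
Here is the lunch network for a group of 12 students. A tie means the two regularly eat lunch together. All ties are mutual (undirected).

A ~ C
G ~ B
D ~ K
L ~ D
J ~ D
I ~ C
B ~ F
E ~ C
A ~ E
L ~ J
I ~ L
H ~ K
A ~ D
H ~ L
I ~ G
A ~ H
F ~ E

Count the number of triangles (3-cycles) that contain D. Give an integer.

1

D's neighbors: A, J, K, and L.
Neighbor pairs that are themselves tied: D–J–L. Each forms one triangle with D, for 1 in total.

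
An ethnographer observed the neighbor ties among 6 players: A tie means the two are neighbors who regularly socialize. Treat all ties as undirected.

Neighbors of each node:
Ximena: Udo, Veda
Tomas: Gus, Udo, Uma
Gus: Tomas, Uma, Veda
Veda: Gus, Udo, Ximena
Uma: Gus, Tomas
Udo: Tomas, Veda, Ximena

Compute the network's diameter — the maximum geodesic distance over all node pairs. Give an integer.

3

Eccentricity of each node (its greatest distance to any other): Gus:2, Tomas:2, Udo:2, Uma:3, Veda:2, Ximena:3.
The maximum eccentricity is 3, realized for instance by the pair Uma–Ximena via Uma – Tomas – Udo – Ximena. So the diameter is 3.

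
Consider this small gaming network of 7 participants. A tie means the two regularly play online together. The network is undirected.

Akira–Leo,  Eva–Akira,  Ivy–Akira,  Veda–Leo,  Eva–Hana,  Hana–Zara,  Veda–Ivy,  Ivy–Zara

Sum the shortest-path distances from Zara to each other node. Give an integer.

11

Distances from Zara: Akira:2, Eva:2, Hana:1, Ivy:1, Leo:3, Veda:2.
Sum = 2 + 2 + 1 + 1 + 3 + 2 = 11.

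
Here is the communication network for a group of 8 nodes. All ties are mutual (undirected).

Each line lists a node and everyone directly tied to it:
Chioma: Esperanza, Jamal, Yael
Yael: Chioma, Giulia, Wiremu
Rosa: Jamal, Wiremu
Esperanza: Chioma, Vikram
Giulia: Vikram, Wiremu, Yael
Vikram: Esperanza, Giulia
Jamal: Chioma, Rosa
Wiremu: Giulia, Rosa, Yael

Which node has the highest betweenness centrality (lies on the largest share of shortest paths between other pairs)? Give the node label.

Unnormalized betweenness of each node: Chioma:6, Esperanza:2, Giulia:7/2, Jamal:2, Rosa:3/2, Vikram:3/2, Wiremu:7/2, Yael:3.
Chioma has the largest value, 6, making it the main broker — the node through which the most shortest paths run.

Chioma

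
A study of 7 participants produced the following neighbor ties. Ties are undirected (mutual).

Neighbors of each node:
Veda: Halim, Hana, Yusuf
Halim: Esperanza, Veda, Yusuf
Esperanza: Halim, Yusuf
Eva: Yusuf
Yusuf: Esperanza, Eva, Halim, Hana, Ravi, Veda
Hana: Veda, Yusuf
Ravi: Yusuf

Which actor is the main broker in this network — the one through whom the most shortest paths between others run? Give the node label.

Unnormalized betweenness of each node: Esperanza:0, Eva:0, Halim:1/2, Hana:0, Ravi:0, Veda:1/2, Yusuf:11.
Yusuf has the largest value, 11, making it the main broker — the node through which the most shortest paths run.

Yusuf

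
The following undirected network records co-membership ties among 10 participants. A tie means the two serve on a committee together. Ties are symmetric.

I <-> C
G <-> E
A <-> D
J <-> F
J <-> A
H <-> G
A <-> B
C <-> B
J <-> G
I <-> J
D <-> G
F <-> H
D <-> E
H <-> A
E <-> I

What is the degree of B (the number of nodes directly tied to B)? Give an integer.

2

B is directly tied to A and C. That is 2 neighbors, so the degree of B is 2.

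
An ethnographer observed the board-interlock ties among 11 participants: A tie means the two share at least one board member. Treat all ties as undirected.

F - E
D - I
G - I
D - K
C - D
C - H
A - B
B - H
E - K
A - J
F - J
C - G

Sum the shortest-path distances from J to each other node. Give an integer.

Distances from J: A:1, B:2, C:4, D:4, E:2, F:1, G:5, H:3, I:5, K:3.
Sum = 1 + 2 + 4 + 4 + 2 + 1 + 5 + 3 + 5 + 3 = 30.

30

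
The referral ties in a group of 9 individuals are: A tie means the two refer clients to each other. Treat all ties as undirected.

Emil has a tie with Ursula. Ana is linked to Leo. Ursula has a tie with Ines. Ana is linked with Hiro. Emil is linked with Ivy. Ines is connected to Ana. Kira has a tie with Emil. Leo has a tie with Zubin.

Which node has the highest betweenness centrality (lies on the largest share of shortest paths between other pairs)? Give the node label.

Ana

Unnormalized betweenness of each node: Ana:17, Emil:13, Hiro:0, Ines:16, Ivy:0, Kira:0, Leo:7, Ursula:15, Zubin:0.
Ana has the largest value, 17, making it the main broker — the node through which the most shortest paths run.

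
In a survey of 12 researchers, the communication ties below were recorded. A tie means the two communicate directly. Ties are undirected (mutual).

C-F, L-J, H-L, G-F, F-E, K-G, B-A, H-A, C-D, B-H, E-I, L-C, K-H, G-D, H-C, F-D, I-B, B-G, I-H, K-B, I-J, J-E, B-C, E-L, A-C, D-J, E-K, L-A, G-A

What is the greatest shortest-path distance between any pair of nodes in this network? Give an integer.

Eccentricity of each node (its greatest distance to any other): A:2, B:2, C:2, D:2, E:2, F:2, G:2, H:2, I:2, J:2, K:2, L:2.
The maximum eccentricity is 2, realized for instance by the pair H–F via H – C – F. So the diameter is 2.

2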